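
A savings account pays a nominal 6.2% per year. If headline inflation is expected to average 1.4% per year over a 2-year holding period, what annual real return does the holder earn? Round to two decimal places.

With constant rates the annual real return is the same each year: (1+6.2%)/(1+1.4%) − 1 = 0.04734.

4.73%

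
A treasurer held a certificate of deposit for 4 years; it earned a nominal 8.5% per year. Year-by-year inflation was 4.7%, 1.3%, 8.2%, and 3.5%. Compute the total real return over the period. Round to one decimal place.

Cumulative inflation factor: 1.047 × 1.013 × 1.082 × 1.035 ≈ 1.18775.
Nominal growth factor: 1.38586. Real growth factor = 1.38586 / 1.18775 ≈ 1.16680.
Total real return ≈ 16.6797%.

16.7%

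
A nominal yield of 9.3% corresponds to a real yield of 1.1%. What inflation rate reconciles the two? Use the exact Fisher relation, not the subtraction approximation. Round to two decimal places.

8.11%

From (1+r_nom) = (1+r_real)(1+π), we get 1+π = (1 + 9.3%)/(1 + 1.1%) = 1.093/1.011 ≈ 1.08111.
So π ≈ 8.1108%.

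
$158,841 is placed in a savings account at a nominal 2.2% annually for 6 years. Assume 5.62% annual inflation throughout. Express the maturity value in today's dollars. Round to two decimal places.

Nominal value at maturity: $158,841 × (1 + 2.2%)^6 ≈ $180,995.59.
Price-level factor over 6 years: (1 + 5.62%)^6 ≈ 1.3882797180.
Dividing the nominal maturity value by the price-level factor gives the value in today's money.

$130,374.01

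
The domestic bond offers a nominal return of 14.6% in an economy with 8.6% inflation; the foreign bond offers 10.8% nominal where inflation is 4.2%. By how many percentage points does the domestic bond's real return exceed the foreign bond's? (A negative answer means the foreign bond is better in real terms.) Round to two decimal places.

-0.81

The domestic bond real return: 1.146/1.086 − 1 = 5.525%.
The foreign bond real return: 1.108/1.042 − 1 = 6.334%.
Difference: 5.525 − 6.334 = -0.809 pp.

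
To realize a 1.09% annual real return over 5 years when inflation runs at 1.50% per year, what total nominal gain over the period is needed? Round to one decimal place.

13.7%

Required annual nominal rate: (1+1.09%)(1+1.50%) − 1 = 2.60635%.
Cumulative over 5 years: (1 + 0.0260635)^5 − 1 ≈ 0.13729.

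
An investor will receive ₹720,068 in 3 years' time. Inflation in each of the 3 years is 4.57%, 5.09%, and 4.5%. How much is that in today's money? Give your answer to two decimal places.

Price-level factor over 3 years: 1.0457 × 1.0509 × 1.045 ≈ 1.1483778059.
Purchasing power today: ₹720,068 divided by that factor.

₹627,030.58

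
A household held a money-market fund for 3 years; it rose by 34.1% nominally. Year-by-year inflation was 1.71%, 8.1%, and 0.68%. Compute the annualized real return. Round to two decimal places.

6.60%

Cumulative inflation factor: 1.0171 × 1.081 × 1.0068 ≈ 1.10696.
Nominal growth factor: 1.34100. Real growth factor = 1.34100 / 1.10696 ≈ 1.21142.
Annualized: 1.21142^(1/3) − 1 ≈ 0.06602.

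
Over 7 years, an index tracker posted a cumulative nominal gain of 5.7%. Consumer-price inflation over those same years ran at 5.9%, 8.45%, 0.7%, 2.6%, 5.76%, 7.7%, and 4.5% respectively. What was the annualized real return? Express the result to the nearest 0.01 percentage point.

-4.06%

Cumulative inflation factor: 1.059 × 1.0845 × 1.007 × 1.026 × 1.0576 × 1.077 × 1.045 ≈ 1.41239.
Nominal growth factor: 1.05700. Real growth factor = 1.05700 / 1.41239 ≈ 0.74837.
Annualized: 0.74837^(1/7) − 1 ≈ -0.04056.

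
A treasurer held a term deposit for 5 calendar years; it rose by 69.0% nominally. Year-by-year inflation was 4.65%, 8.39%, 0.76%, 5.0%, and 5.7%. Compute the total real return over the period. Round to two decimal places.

Cumulative inflation factor: 1.0465 × 1.0839 × 1.0076 × 1.050 × 1.057 ≈ 1.26847.
Nominal growth factor: 1.69000. Real growth factor = 1.69000 / 1.26847 ≈ 1.33231.
Total real return ≈ 33.2312%.

33.23%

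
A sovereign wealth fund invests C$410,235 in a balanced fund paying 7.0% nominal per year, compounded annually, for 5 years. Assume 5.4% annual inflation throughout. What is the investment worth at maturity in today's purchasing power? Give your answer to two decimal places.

Nominal value at maturity: C$410,235 × (1 + 7.0%)^5 ≈ C$575,375.81.
Price-level factor over 5 years: (1 + 5.4%)^5 ≈ 1.3007776144.
The maturity value deflated by that factor is the answer in today's purchasing power.

C$442,332.19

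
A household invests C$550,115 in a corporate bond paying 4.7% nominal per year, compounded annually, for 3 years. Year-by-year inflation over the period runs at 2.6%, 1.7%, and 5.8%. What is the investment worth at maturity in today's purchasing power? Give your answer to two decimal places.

Nominal value at maturity: C$550,115 × (1 + 4.7%)^3 ≈ C$631,383.94.
Price-level factor over 3 years: 1.026 × 1.017 × 1.058 = 1.103961636.
Dividing the nominal maturity value by the price-level factor gives the value in today's money.

C$571,925.62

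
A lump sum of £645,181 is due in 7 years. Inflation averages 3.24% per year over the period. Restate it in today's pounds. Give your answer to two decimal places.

£516,113.95

Price-level factor over 7 years: (1 + 3.24%)^7 ≈ 1.2500747156.
Purchasing power today: £645,181 divided by that factor.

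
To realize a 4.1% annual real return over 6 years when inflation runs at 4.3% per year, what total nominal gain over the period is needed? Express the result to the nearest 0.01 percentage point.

Required annual nominal rate: (1+4.1%)(1+4.3%) − 1 = 8.5763%.
Cumulative over 6 years: (1 + 0.085763)^6 − 1 ≈ 0.63836.

63.84%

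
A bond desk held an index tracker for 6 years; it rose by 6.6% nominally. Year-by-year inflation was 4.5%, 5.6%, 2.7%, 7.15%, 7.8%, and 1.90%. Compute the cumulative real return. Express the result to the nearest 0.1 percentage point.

Cumulative inflation factor: 1.045 × 1.056 × 1.027 × 1.0715 × 1.078 × 1.0190 ≈ 1.33394.
Nominal growth factor: 1.06600. Real growth factor = 1.06600 / 1.33394 ≈ 0.79914.
Total real return ≈ -20.0863%.

-20.1%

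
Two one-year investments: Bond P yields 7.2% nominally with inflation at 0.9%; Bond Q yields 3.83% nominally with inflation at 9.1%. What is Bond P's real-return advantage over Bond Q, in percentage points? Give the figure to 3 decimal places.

11.074

Bond P real return: 1.072/1.009 − 1 = 6.2438%.
Bond Q real return: 1.0383/1.091 − 1 = -4.8304%.
Difference: 6.2438 − (-4.8304) = 11.0742 pp.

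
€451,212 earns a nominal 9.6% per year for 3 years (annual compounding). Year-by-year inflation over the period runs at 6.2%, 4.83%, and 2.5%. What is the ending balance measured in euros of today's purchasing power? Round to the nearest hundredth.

Nominal value at maturity: €451,212 × (1 + 9.6%)^3 ≈ €594,035.37.
Price-level factor over 3 years: 1.062 × 1.0483 × 1.025 = 1.141126965.
Dividing the nominal maturity value by the price-level factor gives the value in today's money.

€520,569.04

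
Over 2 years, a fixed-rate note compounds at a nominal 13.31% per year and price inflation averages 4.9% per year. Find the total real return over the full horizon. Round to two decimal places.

16.68%

The annual real rate is (1+13.31%)/(1+4.9%) − 1 = 8.0172%.
Compounded over 2 years: (1 + 0.080172)^2 − 1 ≈ 0.16677.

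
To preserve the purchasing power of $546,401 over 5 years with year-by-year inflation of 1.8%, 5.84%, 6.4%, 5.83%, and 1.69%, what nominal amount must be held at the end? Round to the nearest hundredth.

$674,120.86

Cumulative price-level factor: 1.018 × 1.0584 × 1.064 × 1.0583 × 1.0169 ≈ 1.2337474857.
Multiplying $546,401 by the price-level factor gives the future nominal sum.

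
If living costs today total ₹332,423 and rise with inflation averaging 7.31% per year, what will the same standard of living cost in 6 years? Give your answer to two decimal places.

₹507,612.41

Cumulative price-level factor: (1+7.31%)^6 ≈ 1.5270074968.
Multiplying ₹332,423 by the price-level factor gives the future nominal sum.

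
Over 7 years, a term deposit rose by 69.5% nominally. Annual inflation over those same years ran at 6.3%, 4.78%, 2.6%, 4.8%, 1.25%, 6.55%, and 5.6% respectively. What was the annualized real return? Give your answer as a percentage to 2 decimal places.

3.15%

Cumulative inflation factor: 1.063 × 1.0478 × 1.026 × 1.048 × 1.0125 × 1.0655 × 1.056 ≈ 1.36437.
Nominal growth factor: 1.69500. Real growth factor = 1.69500 / 1.36437 ≈ 1.24233.
Annualized: 1.24233^(1/7) − 1 ≈ 0.03148.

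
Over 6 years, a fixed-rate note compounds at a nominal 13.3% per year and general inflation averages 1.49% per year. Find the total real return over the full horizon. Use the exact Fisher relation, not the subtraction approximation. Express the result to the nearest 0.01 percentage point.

The annual real rate is (1+13.3%)/(1+1.49%) − 1 = 11.6366%.
Compounded over 6 years: (1 + 0.116366)^6 − 1 ≈ 0.93571.

93.57%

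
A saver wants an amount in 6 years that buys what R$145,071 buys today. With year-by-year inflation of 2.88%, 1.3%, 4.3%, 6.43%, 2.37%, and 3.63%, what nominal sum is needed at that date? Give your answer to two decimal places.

Cumulative price-level factor: 1.0288 × 1.013 × 1.043 × 1.0643 × 1.0237 × 1.0363 ≈ 1.2272893709.
The nominal amount required is R$145,071 scaled up by that factor.

R$178,044.10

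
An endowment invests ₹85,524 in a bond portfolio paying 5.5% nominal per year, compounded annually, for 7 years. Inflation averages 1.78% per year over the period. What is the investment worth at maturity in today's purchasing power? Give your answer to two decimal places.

Nominal value at maturity: ₹85,524 × (1 + 5.5%)^7 ≈ ₹124,409.98.
Price-level factor over 7 years: (1 + 1.78%)^7 ≈ 1.1314545826.
The maturity value deflated by that factor is the answer in today's purchasing power.

₹109,955.79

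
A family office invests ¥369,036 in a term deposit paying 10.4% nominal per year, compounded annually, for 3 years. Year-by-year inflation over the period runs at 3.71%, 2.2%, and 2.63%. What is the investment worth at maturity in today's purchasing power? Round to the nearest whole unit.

Nominal value at maturity: ¥369,036 × (1 + 10.4%)^3 ≈ ¥496,565.
Price-level factor over 3 years: 1.0371 × 1.022 × 1.0263 ≈ 1.0877919961.
The maturity value deflated by that factor is the answer in today's purchasing power.

¥456,489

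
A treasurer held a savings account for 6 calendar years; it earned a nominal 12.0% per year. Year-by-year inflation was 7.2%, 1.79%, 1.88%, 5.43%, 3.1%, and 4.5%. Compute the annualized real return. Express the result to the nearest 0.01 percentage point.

7.73%

Cumulative inflation factor: 1.072 × 1.0179 × 1.0188 × 1.0543 × 1.031 × 1.045 ≈ 1.26278.
Nominal growth factor: 1.97382. Real growth factor = 1.97382 / 1.26278 ≈ 1.56308.
Annualized: 1.56308^(1/6) − 1 ≈ 0.07728.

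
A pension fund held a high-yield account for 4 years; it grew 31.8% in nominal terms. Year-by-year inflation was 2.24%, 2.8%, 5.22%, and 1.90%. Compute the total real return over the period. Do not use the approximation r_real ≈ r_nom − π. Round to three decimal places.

16.958%

Cumulative inflation factor: 1.0224 × 1.028 × 1.0522 × 1.0190 ≈ 1.12690.
Nominal growth factor: 1.31800. Real growth factor = 1.31800 / 1.12690 ≈ 1.16958.
Total real return ≈ 16.9577%.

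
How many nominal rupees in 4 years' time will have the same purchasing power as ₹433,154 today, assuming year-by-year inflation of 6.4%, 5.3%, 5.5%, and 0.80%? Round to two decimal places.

₹516,089.85

Cumulative price-level factor: 1.064 × 1.053 × 1.055 × 1.0080 ≈ 1.1914696685.
The nominal amount required is ₹433,154 scaled up by that factor.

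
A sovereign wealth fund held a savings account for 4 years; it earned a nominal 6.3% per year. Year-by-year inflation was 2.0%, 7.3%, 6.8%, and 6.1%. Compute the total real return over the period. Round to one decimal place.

3.0%

Cumulative inflation factor: 1.020 × 1.073 × 1.068 × 1.061 ≈ 1.24019.
Nominal growth factor: 1.27683. Real growth factor = 1.27683 / 1.24019 ≈ 1.02955.
Total real return ≈ 2.9548%.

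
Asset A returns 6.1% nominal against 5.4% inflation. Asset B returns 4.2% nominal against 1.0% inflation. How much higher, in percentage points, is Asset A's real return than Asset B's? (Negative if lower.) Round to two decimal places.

Asset A real return: 1.061/1.054 − 1 = 0.664%.
Asset B real return: 1.042/1.010 − 1 = 3.168%.
Difference: 0.664 − 3.168 = -2.504 pp.

-2.50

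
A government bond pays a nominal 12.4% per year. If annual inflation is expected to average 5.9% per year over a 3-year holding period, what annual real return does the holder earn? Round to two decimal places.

6.14%

With constant rates the annual real return is the same each year: (1+12.4%)/(1+5.9%) − 1 = 0.06138.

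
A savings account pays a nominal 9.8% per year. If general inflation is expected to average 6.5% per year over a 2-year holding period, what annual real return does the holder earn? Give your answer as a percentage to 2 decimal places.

3.10%

With constant rates the annual real return is the same each year: (1+9.8%)/(1+6.5%) − 1 = 0.03099.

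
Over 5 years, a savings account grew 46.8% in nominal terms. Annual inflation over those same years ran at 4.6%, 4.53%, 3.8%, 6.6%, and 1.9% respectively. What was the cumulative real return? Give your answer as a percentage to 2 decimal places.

Cumulative inflation factor: 1.046 × 1.0453 × 1.038 × 1.066 × 1.019 ≈ 1.23282.
Nominal growth factor: 1.46800. Real growth factor = 1.46800 / 1.23282 ≈ 1.19076.
Total real return ≈ 19.0761%.

19.08%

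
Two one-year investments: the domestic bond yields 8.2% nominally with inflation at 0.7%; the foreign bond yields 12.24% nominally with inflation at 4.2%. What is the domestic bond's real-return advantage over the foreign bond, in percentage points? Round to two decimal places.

-0.27

The domestic bond real return: 1.082/1.007 − 1 = 7.448%.
The foreign bond real return: 1.1224/1.042 − 1 = 7.716%.
Difference: 7.448 − 7.716 = -0.268 pp.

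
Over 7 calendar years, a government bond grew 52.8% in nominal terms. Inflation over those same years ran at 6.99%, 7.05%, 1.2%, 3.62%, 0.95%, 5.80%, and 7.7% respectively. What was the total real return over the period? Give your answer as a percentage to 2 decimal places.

Cumulative inflation factor: 1.0699 × 1.0705 × 1.012 × 1.0362 × 1.0095 × 1.0580 × 1.077 ≈ 1.38153.
Nominal growth factor: 1.52800. Real growth factor = 1.52800 / 1.38153 ≈ 1.10602.
Total real return ≈ 10.6017%.

10.60%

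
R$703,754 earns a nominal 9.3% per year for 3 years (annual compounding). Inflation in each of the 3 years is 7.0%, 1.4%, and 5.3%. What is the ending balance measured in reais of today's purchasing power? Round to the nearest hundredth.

Nominal value at maturity: R$703,754 × (1 + 9.3%)^3 ≈ R$918,927.74.
Price-level factor over 3 years: 1.070 × 1.014 × 1.053 = 1.14248394.
Dividing the nominal maturity value by the price-level factor gives the value in today's money.

R$804,324.43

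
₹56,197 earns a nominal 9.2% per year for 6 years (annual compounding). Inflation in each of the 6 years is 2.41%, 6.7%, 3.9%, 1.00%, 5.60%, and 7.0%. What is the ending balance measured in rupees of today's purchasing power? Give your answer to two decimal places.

₹73,545.75

Nominal value at maturity: ₹56,197 × (1 + 9.2%)^6 ≈ ₹95,290.36.
Price-level factor over 6 years: 1.0241 × 1.067 × 1.039 × 1.0100 × 1.0560 × 1.070 ≈ 1.2956610486.
Dividing the nominal maturity value by the price-level factor gives the value in today's money.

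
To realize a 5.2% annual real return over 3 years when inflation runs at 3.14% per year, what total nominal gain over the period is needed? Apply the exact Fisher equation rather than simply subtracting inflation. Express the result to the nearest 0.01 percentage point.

27.74%

Required annual nominal rate: (1+5.2%)(1+3.14%) − 1 = 8.50328%.
Cumulative over 3 years: (1 + 0.0850328)^3 − 1 ≈ 0.27740.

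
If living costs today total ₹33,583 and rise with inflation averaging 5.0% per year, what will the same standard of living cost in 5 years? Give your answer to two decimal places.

Cumulative price-level factor: (1+5.0%)^5 = 1.2762815625.
The nominal amount required is ₹33,583 scaled up by that factor.

₹42,861.36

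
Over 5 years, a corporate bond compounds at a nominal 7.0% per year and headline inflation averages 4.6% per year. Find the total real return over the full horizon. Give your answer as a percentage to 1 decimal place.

The annual real rate is (1+7.0%)/(1+4.6%) − 1 = 2.2945%.
Compounded over 5 years: (1 + 0.022945)^5 − 1 ≈ 0.12011.

12.0%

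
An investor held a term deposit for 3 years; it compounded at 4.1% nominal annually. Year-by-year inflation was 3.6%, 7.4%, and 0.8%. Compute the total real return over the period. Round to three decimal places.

0.584%

Cumulative inflation factor: 1.036 × 1.074 × 1.008 ≈ 1.12157.
Nominal growth factor: 1.12811. Real growth factor = 1.12811 / 1.12157 ≈ 1.00584.
Total real return ≈ 0.5837%.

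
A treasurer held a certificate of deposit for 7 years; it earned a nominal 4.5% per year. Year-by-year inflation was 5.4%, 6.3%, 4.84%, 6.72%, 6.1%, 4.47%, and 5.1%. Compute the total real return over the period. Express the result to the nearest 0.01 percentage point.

Cumulative inflation factor: 1.054 × 1.063 × 1.0484 × 1.0672 × 1.061 × 1.0447 × 1.051 ≈ 1.46035.
Nominal growth factor: 1.36086. Real growth factor = 1.36086 / 1.46035 ≈ 0.93187.
Total real return ≈ -6.8125%.

-6.81%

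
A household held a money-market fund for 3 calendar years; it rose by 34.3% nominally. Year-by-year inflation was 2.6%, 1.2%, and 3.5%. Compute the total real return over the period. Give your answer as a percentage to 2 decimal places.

24.97%

Cumulative inflation factor: 1.026 × 1.012 × 1.035 ≈ 1.07465.
Nominal growth factor: 1.34300. Real growth factor = 1.34300 / 1.07465 ≈ 1.24971.
Total real return ≈ 24.9706%.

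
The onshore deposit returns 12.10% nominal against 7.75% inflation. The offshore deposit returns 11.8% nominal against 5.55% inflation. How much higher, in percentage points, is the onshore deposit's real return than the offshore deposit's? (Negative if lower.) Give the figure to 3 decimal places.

The onshore deposit real return: 1.1210/1.0775 − 1 = 4.0371%.
The offshore deposit real return: 1.118/1.0555 − 1 = 5.9214%.
Difference: 4.0371 − 5.9214 = -1.8843 pp.

-1.884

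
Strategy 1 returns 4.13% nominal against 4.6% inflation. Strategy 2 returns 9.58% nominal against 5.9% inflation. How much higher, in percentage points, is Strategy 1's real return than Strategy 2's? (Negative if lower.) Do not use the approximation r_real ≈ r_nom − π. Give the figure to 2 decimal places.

Strategy 1 real return: 1.0413/1.046 − 1 = -0.449%.
Strategy 2 real return: 1.0958/1.059 − 1 = 3.475%.
Difference: -0.449 − 3.475 = -3.924 pp.

-3.92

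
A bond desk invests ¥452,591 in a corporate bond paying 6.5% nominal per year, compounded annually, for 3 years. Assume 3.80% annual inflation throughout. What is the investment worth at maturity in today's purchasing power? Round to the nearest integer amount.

Nominal value at maturity: ¥452,591 × (1 + 6.5%)^3 ≈ ¥546,707.
Price-level factor over 3 years: (1 + 3.80%)^3 = 1.118386872.
Dividing the nominal maturity value by the price-level factor gives the value in today's money.

¥488,835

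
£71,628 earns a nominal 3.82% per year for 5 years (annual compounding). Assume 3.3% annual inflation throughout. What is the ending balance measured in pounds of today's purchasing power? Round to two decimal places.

Nominal value at maturity: £71,628 × (1 + 3.82%)^5 ≈ £86,394.87.
Price-level factor over 5 years: (1 + 3.3%)^5 ≈ 1.1762553387.
Dividing the nominal maturity value by the price-level factor gives the value in today's money.

£73,449.08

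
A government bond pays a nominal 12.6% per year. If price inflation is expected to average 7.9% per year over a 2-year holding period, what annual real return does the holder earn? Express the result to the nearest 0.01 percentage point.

With constant rates the annual real return is the same each year: (1+12.6%)/(1+7.9%) − 1 = 0.04356.

4.36%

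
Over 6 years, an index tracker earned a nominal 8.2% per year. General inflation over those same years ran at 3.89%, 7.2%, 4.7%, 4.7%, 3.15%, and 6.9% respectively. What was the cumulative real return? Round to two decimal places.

Cumulative inflation factor: 1.0389 × 1.072 × 1.047 × 1.047 × 1.0315 × 1.069 ≈ 1.34620.
Nominal growth factor: 1.60459. Real growth factor = 1.60459 / 1.34620 ≈ 1.19194.
Total real return ≈ 19.1941%.

19.19%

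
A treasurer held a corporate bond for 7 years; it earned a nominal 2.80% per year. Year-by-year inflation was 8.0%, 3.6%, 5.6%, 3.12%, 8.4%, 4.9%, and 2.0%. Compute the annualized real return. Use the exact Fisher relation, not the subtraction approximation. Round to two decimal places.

-2.16%

Cumulative inflation factor: 1.080 × 1.036 × 1.056 × 1.0312 × 1.084 × 1.049 × 1.020 ≈ 1.41317.
Nominal growth factor: 1.21325. Real growth factor = 1.21325 / 1.41317 ≈ 0.85853.
Annualized: 0.85853^(1/7) − 1 ≈ -0.02155.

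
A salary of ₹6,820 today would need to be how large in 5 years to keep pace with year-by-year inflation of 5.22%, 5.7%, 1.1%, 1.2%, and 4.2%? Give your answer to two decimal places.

Cumulative price-level factor: 1.0522 × 1.057 × 1.011 × 1.012 × 1.042 ≈ 1.1856941355.
The nominal amount required is ₹6,820 scaled up by that factor.

₹8,086.43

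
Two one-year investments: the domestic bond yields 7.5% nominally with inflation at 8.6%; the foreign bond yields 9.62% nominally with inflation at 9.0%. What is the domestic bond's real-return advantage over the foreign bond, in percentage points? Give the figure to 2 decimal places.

The domestic bond real return: 1.075/1.086 − 1 = -1.013%.
The foreign bond real return: 1.0962/1.090 − 1 = 0.569%.
Difference: -1.013 − 0.569 = -1.582 pp.

-1.58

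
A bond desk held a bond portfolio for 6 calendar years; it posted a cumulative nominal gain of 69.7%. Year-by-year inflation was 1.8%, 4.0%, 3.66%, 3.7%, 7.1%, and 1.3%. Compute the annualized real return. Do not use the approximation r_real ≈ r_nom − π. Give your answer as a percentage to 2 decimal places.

Cumulative inflation factor: 1.018 × 1.040 × 1.0366 × 1.037 × 1.071 × 1.013 ≈ 1.23472.
Nominal growth factor: 1.69700. Real growth factor = 1.69700 / 1.23472 ≈ 1.37440.
Annualized: 1.37440^(1/6) − 1 ≈ 0.05443.

5.44%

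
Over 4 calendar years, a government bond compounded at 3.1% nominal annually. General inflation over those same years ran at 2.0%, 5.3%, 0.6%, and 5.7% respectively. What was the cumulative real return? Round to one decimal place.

-1.1%

Cumulative inflation factor: 1.020 × 1.053 × 1.006 × 1.057 ≈ 1.14209.
Nominal growth factor: 1.12989. Real growth factor = 1.12989 / 1.14209 ≈ 0.98931.
Total real return ≈ -1.0688%.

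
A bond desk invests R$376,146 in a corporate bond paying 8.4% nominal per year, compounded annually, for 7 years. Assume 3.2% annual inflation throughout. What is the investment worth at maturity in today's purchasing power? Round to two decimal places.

Nominal value at maturity: R$376,146 × (1 + 8.4%)^7 ≈ R$661,548.10.
Price-level factor over 7 years: (1 + 3.2%)^7 ≈ 1.2466882924.
Dividing the nominal maturity value by the price-level factor gives the value in today's money.

R$530,644.35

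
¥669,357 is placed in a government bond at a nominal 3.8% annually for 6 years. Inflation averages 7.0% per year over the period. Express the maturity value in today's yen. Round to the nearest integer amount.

¥557,878

Nominal value at maturity: ¥669,357 × (1 + 3.8%)^6 ≈ ¥837,225.
Price-level factor over 6 years: (1 + 7.0%)^6 ≈ 1.5007303518.
Dividing the nominal maturity value by the price-level factor gives the value in today's money.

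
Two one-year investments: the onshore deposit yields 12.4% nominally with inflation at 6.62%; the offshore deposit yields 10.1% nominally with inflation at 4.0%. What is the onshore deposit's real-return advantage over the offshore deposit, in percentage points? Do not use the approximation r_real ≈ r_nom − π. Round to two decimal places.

The onshore deposit real return: 1.124/1.0662 − 1 = 5.421%.
The offshore deposit real return: 1.101/1.040 − 1 = 5.865%.
Difference: 5.421 − 5.865 = -0.444 pp.

-0.44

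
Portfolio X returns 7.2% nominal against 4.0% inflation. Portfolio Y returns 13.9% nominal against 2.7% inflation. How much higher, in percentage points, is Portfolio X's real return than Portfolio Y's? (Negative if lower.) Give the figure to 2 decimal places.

Portfolio X real return: 1.072/1.040 − 1 = 3.077%.
Portfolio Y real return: 1.139/1.027 − 1 = 10.906%.
Difference: 3.077 − 10.906 = -7.829 pp.

-7.83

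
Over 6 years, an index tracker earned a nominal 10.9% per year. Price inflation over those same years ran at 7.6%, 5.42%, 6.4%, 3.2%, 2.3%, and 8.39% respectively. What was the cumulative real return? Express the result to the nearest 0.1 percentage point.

Cumulative inflation factor: 1.076 × 1.0542 × 1.064 × 1.032 × 1.023 × 1.0839 ≈ 1.38109.
Nominal growth factor: 1.86033. Real growth factor = 1.86033 / 1.38109 ≈ 1.34700.
Total real return ≈ 34.7001%.

34.7%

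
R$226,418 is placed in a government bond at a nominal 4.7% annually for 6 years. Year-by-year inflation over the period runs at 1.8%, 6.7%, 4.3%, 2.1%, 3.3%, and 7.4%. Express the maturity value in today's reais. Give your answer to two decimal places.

R$232,415.02

Nominal value at maturity: R$226,418 × (1 + 4.7%)^6 ≈ R$298,257.27.
Price-level factor over 6 years: 1.018 × 1.067 × 1.043 × 1.021 × 1.033 × 1.074 ≈ 1.2832960303.
The maturity value deflated by that factor is the answer in today's purchasing power.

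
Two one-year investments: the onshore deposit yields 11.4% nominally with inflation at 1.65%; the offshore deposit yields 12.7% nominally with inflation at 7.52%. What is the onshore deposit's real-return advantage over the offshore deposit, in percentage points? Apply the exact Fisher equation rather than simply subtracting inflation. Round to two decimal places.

4.77

The onshore deposit real return: 1.114/1.0165 − 1 = 9.592%.
The offshore deposit real return: 1.127/1.0752 − 1 = 4.818%.
Difference: 9.592 − 4.818 = 4.774 pp.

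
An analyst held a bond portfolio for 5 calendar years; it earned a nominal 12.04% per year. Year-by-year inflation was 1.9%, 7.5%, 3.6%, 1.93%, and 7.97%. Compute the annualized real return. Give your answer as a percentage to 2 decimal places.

Cumulative inflation factor: 1.019 × 1.075 × 1.036 × 1.0193 × 1.0797 ≈ 1.24896.
Nominal growth factor: 1.76549. Real growth factor = 1.76549 / 1.24896 ≈ 1.41357.
Annualized: 1.41357^(1/5) − 1 ≈ 0.07168.

7.17%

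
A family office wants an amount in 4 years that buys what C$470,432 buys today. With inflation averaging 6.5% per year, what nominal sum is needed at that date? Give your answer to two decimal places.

Cumulative price-level factor: (1+6.5%)^4 ≈ 1.2864663506.
Multiplying C$470,432 by the price-level factor gives the future nominal sum.

C$605,194.94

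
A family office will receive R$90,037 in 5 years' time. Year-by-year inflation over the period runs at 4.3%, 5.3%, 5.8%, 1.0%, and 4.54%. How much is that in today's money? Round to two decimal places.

R$73,386.94

Price-level factor over 5 years: 1.043 × 1.053 × 1.058 × 1.010 × 1.0454 ≈ 1.2268803672.
Purchasing power today: R$90,037 divided by that factor.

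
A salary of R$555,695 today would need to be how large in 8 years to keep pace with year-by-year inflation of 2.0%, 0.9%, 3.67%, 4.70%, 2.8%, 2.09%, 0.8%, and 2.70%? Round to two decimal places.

Cumulative price-level factor: 1.020 × 1.009 × 1.0367 × 1.0470 × 1.028 × 1.0209 × 1.008 × 1.0270 ≈ 1.2136638391.
Multiplying R$555,695 by the price-level factor gives the future nominal sum.

R$674,426.93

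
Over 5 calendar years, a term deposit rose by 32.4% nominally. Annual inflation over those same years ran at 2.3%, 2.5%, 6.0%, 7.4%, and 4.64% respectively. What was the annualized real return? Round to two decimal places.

Cumulative inflation factor: 1.023 × 1.025 × 1.060 × 1.074 × 1.0464 ≈ 1.24913.
Nominal growth factor: 1.32400. Real growth factor = 1.32400 / 1.24913 ≈ 1.05994.
Annualized: 1.05994^(1/5) − 1 ≈ 0.01171.

1.17%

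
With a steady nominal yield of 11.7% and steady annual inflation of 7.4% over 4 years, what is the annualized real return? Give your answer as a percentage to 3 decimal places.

With constant rates the annual real return is the same each year: (1+11.7%)/(1+7.4%) − 1 = 0.04004.

4.004%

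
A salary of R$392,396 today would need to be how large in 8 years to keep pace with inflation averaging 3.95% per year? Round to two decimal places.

Cumulative price-level factor: (1+3.95%)^8 ≈ 1.3633141720.
Multiplying R$392,396 by the price-level factor gives the future nominal sum.

R$534,959.03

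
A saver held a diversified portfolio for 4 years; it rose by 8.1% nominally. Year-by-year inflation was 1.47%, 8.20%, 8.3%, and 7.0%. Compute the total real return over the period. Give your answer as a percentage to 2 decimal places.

-15.03%

Cumulative inflation factor: 1.0147 × 1.0820 × 1.083 × 1.070 ≈ 1.27226.
Nominal growth factor: 1.08100. Real growth factor = 1.08100 / 1.27226 ≈ 0.84967.
Total real return ≈ -15.0333%.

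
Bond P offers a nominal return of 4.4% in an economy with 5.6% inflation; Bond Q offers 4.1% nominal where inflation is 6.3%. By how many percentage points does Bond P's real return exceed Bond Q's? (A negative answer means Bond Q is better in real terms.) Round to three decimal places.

0.933

Bond P real return: 1.044/1.056 − 1 = -1.1364%.
Bond Q real return: 1.041/1.063 − 1 = -2.0696%.
Difference: -1.1364 − (-2.0696) = 0.9332 pp.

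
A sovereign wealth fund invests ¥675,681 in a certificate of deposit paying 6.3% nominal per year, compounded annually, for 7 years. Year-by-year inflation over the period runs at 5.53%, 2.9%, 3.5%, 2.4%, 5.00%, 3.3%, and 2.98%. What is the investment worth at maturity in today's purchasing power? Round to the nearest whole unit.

Nominal value at maturity: ¥675,681 × (1 + 6.3%)^7 ≈ ¥1,036,274.
Price-level factor over 7 years: 1.0553 × 1.029 × 1.035 × 1.024 × 1.0500 × 1.033 × 1.0298 ≈ 1.2855060574.
Dividing the nominal maturity value by the price-level factor gives the value in today's money.

¥806,121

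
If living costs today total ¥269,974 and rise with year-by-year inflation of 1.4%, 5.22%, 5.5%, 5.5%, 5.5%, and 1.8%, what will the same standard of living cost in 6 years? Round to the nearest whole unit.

Cumulative price-level factor: 1.014 × 1.0522 × 1.055 × 1.055 × 1.055 × 1.018 ≈ 1.2753853068.
The nominal amount required is ¥269,974 scaled up by that factor.

¥344,321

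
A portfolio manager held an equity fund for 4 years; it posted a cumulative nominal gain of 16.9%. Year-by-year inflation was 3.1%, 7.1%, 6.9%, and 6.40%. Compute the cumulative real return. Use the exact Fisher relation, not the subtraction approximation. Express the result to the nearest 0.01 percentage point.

Cumulative inflation factor: 1.031 × 1.071 × 1.069 × 1.0640 ≈ 1.25594.
Nominal growth factor: 1.16900. Real growth factor = 1.16900 / 1.25594 ≈ 0.93078.
Total real return ≈ -6.9220%.

-6.92%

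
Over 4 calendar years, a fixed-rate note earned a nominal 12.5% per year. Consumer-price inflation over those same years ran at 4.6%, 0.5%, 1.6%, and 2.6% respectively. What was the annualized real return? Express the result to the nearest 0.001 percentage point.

Cumulative inflation factor: 1.046 × 1.005 × 1.016 × 1.026 ≈ 1.09582.
Nominal growth factor: 1.60181. Real growth factor = 1.60181 / 1.09582 ≈ 1.46174.
Annualized: 1.46174^(1/4) − 1 ≈ 0.09956.

9.956%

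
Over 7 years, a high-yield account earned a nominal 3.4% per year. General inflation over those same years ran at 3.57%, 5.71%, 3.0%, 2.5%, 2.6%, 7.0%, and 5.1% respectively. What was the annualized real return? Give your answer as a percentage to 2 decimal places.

Cumulative inflation factor: 1.0357 × 1.0571 × 1.030 × 1.025 × 1.026 × 1.070 × 1.051 ≈ 1.33366.
Nominal growth factor: 1.26370. Real growth factor = 1.26370 / 1.33366 ≈ 0.94754.
Annualized: 0.94754^(1/7) − 1 ≈ -0.00767.

-0.77%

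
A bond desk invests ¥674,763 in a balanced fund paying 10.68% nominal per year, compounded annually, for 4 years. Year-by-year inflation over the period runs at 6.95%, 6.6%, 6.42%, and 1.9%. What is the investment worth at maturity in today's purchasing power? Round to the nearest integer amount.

Nominal value at maturity: ¥674,763 × (1 + 10.68%)^4 ≈ ¥1,012,577.
Price-level factor over 4 years: 1.0695 × 1.066 × 1.0642 × 1.019 ≈ 1.2363329165.
The maturity value deflated by that factor is the answer in today's purchasing power.

¥819,016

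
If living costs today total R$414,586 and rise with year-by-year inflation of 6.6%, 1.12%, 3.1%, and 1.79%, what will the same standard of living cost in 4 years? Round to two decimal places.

R$468,999.82

Cumulative price-level factor: 1.066 × 1.0112 × 1.031 × 1.0179 ≈ 1.1312485753.
The nominal amount required is R$414,586 scaled up by that factor.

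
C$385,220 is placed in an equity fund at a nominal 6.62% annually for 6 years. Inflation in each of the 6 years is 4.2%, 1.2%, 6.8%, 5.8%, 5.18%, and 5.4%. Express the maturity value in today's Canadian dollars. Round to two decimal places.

C$428,412.34

Nominal value at maturity: C$385,220 × (1 + 6.62%)^6 ≈ C$565,901.57.
Price-level factor over 6 years: 1.042 × 1.012 × 1.068 × 1.058 × 1.0518 × 1.054 ≈ 1.3209273403.
The maturity value deflated by that factor is the answer in today's purchasing power.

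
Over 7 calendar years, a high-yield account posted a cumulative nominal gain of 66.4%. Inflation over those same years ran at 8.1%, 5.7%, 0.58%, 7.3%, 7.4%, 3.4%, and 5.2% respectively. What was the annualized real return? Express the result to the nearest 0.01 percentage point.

2.08%

Cumulative inflation factor: 1.081 × 1.057 × 1.0058 × 1.073 × 1.074 × 1.034 × 1.052 ≈ 1.44063.
Nominal growth factor: 1.66400. Real growth factor = 1.66400 / 1.44063 ≈ 1.15505.
Annualized: 1.15505^(1/7) − 1 ≈ 0.02081.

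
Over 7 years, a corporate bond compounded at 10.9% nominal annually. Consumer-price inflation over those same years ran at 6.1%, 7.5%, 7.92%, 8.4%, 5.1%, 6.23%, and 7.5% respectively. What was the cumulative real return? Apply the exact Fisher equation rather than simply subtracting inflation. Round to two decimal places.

28.83%

Cumulative inflation factor: 1.061 × 1.075 × 1.0792 × 1.084 × 1.051 × 1.0623 × 1.075 ≈ 1.60145.
Nominal growth factor: 2.06310. Real growth factor = 2.06310 / 1.60145 ≈ 1.28827.
Total real return ≈ 28.8271%.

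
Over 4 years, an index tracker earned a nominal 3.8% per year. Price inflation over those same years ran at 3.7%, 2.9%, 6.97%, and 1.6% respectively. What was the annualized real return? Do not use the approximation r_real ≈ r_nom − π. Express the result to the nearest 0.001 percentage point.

Cumulative inflation factor: 1.037 × 1.029 × 1.0697 × 1.016 ≈ 1.15971.
Nominal growth factor: 1.16089. Real growth factor = 1.16089 / 1.15971 ≈ 1.00101.
Annualized: 1.00101^(1/4) − 1 ≈ 0.00025.

0.025%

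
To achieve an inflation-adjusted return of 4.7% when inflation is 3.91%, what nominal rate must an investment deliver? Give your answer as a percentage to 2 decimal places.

By the Fisher equation, 1 + r_nom = (1 + 4.7%)(1 + 3.91%) = 1.047 × 1.0391 = 1.0879377.
So r_nom = 8.79377%.

8.79%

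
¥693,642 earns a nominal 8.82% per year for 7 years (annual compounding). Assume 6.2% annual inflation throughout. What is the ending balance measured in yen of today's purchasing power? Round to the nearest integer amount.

¥822,668

Nominal value at maturity: ¥693,642 × (1 + 8.82%)^7 ≈ ¥1,253,419.
Price-level factor over 7 years: (1 + 6.2%)^7 ≈ 1.5236022917.
The maturity value deflated by that factor is the answer in today's purchasing power.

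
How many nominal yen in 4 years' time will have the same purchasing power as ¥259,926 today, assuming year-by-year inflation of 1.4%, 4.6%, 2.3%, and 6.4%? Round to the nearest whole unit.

¥300,080

Cumulative price-level factor: 1.014 × 1.046 × 1.023 × 1.064 ≈ 1.1544812960.
Multiplying ¥259,926 by the price-level factor gives the future nominal sum.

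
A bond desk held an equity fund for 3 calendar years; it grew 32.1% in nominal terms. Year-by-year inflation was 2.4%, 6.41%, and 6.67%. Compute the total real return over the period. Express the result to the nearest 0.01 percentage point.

13.65%

Cumulative inflation factor: 1.024 × 1.0641 × 1.0667 ≈ 1.16232.
Nominal growth factor: 1.32100. Real growth factor = 1.32100 / 1.16232 ≈ 1.13652.
Total real return ≈ 13.6523%.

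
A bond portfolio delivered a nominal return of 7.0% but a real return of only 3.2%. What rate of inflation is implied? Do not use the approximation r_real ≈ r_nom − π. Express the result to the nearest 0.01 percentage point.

From (1+r_nom) = (1+r_real)(1+π), we get 1+π = (1 + 7.0%)/(1 + 3.2%) = 1.070/1.032 ≈ 1.03682.
So π ≈ 3.6822%.

3.68%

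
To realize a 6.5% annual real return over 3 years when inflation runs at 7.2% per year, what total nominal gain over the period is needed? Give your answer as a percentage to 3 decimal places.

Required annual nominal rate: (1+6.5%)(1+7.2%) − 1 = 14.168%.
Cumulative over 3 years: (1 + 0.14168)^3 − 1 ≈ 0.48810.

48.810%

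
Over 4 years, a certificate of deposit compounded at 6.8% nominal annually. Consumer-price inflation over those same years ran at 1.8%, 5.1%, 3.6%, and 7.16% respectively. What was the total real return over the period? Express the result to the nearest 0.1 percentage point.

9.5%

Cumulative inflation factor: 1.018 × 1.051 × 1.036 × 1.0716 ≈ 1.18780.
Nominal growth factor: 1.30102. Real growth factor = 1.30102 / 1.18780 ≈ 1.09532.
Total real return ≈ 9.5323%.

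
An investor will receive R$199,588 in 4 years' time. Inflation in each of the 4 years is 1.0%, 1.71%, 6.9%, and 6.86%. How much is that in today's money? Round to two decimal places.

R$170,081.28

Price-level factor over 4 years: 1.010 × 1.0171 × 1.069 × 1.0686 ≈ 1.1734859742.
Purchasing power today: R$199,588 divided by that factor.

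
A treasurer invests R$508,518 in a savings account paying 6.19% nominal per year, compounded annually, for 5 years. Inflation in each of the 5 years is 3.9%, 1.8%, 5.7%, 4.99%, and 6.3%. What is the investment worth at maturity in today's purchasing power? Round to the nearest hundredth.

Nominal value at maturity: R$508,518 × (1 + 6.19%)^5 ≈ R$686,632.62.
Price-level factor over 5 years: 1.039 × 1.018 × 1.057 × 1.0499 × 1.063 ≈ 1.2477268278.
Dividing the nominal maturity value by the price-level factor gives the value in today's money.

R$550,306.85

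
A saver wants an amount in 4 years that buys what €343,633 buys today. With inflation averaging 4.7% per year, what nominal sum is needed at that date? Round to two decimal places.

€412,934.90

Cumulative price-level factor: (1+4.7%)^4 ≈ 1.2016741717.
The nominal amount required is €343,633 scaled up by that factor.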